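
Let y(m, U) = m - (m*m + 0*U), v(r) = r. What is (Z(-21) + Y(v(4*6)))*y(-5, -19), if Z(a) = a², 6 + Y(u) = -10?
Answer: -12750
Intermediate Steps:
Y(u) = -16 (Y(u) = -6 - 10 = -16)
y(m, U) = m - m² (y(m, U) = m - (m² + 0) = m - m²)
(Z(-21) + Y(v(4*6)))*y(-5, -19) = ((-21)² - 16)*(-5*(1 - 1*(-5))) = (441 - 16)*(-5*(1 + 5)) = 425*(-5*6) = 425*(-30) = -12750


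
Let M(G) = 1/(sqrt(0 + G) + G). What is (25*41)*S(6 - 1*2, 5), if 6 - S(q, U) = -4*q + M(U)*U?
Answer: 85075/4 + 1025*sqrt(5)/4 ≈ 21842.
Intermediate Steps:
M(G) = 1/(G + sqrt(G)) (M(G) = 1/(sqrt(G) + G) = 1/(G + sqrt(G)))
S(q, U) = 6 + 4*q - U/(U + sqrt(U)) (S(q, U) = 6 - (-4*q + U/(U + sqrt(U))) = 6 + (4*q - U/(U + sqrt(U))) = 6 + 4*q - U/(U + sqrt(U)))
(25*41)*S(6 - 1*2, 5) = (25*41)*(6 + 4*(6 - 1*2) - 1*5/(5 + sqrt(5))) = 1025*(6 + 4*(6 - 2) - 5/(5 + sqrt(5))) = 1025*(6 + 4*4 - 5/(5 + sqrt(5))) = 1025*(6 + 16 - 5/(5 + sqrt(5))) = 1025*(22 - 5/(5 + sqrt(5))) = 22550 - 5125/(5 + sqrt(5))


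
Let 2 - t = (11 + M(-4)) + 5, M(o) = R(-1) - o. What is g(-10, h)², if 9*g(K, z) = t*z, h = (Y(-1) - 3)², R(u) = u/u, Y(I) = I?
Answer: 92416/81 ≈ 1140.9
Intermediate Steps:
R(u) = 1
M(o) = 1 - o
t = -19 (t = 2 - ((11 + (1 - 1*(-4))) + 5) = 2 - ((11 + (1 + 4)) + 5) = 2 - ((11 + 5) + 5) = 2 - (16 + 5) = 2 - 1*21 = 2 - 21 = -19)
h = 16 (h = (-1 - 3)² = (-4)² = 16)
g(K, z) = -19*z/9 (g(K, z) = (-19*z)/9 = -19*z/9)
g(-10, h)² = (-19/9*16)² = (-304/9)² = 92416/81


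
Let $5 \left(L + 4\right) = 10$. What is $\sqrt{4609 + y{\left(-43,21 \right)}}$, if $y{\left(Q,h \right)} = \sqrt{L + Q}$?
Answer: $\sqrt{4609 + 3 i \sqrt{5}} \approx 67.89 + 0.0494 i$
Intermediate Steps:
$L = -2$ ($L = -4 + \frac{1}{5} \cdot 10 = -4 + 2 = -2$)
$y{\left(Q,h \right)} = \sqrt{-2 + Q}$
$\sqrt{4609 + y{\left(-43,21 \right)}} = \sqrt{4609 + \sqrt{-2 - 43}} = \sqrt{4609 + \sqrt{-45}} = \sqrt{4609 + 3 i \sqrt{5}}$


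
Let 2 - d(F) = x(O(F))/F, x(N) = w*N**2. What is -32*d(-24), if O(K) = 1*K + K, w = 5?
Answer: -15424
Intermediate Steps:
O(K) = 2*K (O(K) = K + K = 2*K)
x(N) = 5*N**2
d(F) = 2 - 20*F (d(F) = 2 - 5*(2*F)**2/F = 2 - 5*(4*F**2)/F = 2 - 20*F**2/F = 2 - 20*F)
-32*d(-24) = -32*(2 - 20*(-24)) = -32*(2 + 480) = -32*482 = -15424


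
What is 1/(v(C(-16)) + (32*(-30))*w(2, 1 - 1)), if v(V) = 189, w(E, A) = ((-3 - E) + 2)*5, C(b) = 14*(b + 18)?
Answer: 1/14589 ≈ 6.8545e-5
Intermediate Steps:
C(b) = 252 + 14*b (C(b) = 14*(18 + b) = 252 + 14*b)
w(E, A) = -5 - 5*E (w(E, A) = (-1 - E)*5 = -5 - 5*E)
1/(v(C(-16)) + (32*(-30))*w(2, 1 - 1)) = 1/(189 + (32*(-30))*(-5 - 5*2)) = 1/(189 - 960*(-5 - 10)) = 1/(189 - 960*(-15)) = 1/(189 + 14400) = 1/14589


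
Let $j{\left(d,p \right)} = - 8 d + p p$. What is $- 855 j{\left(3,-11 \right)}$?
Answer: $-82935$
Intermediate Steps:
$j{\left(d,p \right)} = p^{2} - 8 d$ ($j{\left(d,p \right)} = - 8 d + p^{2} = p^{2} - 8 d$)
$- 855 j{\left(3,-11 \right)} = - 855 \left(\left(-11\right)^{2} - 24\right) = - 855 \left(121 - 24\right) = \left(-855\right) 97 = -82935$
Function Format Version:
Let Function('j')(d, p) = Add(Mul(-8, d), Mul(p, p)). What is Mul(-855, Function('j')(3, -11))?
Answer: -82935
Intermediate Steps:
Function('j')(d, p) = Add(Pow(p, 2), Mul(-8, d)) (Function('j')(d, p) = Add(Mul(-8, d), Pow(p, 2)) = Add(Pow(p, 2), Mul(-8, d)))
Mul(-855, Function('j')(3, -11)) = Mul(-855, Add(Pow(-11, 2), Mul(-8, 3))) = Mul(-855, Add(121, -24)) = Mul(-855, 97) = -82935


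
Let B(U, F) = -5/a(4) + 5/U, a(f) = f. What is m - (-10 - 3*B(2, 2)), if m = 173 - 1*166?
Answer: 83/4 ≈ 20.750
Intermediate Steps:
m = 7 (m = 173 - 166 = 7)
B(U, F) = -5/4 + 5/U
m - (-10 - 3*B(2, 2)) = 7 - (-10 - 3*(-5/4 + 5/2)) = 7 - (-10 - 3*5/4) = 7 - (-10 - 15/4) = 7 - 1*(-55/4) = 7 + 55/4 = 83/4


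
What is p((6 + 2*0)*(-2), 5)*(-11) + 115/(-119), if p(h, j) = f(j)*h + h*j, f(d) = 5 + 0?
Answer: 156965/119 ≈ 1319.0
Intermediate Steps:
f(d) = 5
p(h, j) = 5*h + h*j
p((6 + 2*0)*(-2), 5)*(-11) + 115/(-119) = (((6 + 2*0)*(-2))*(5 + 5))*(-11) + 115/(-119) = (((6 + 0)*(-2))*10)*(-11) + 115*(-1/119) = ((6*(-2))*10)*(-11) - 115/119 = -12*10*(-11) - 115/119 = -120*(-11) - 115/119 = 1320 - 115/119 = 156965/119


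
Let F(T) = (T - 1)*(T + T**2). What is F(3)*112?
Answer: 2688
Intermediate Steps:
F(T) = (-1 + T)*(T + T**2)
F(3)*112 = (3**3 - 1*3)*112 = (27 - 3)*112 = 24*112 = 2688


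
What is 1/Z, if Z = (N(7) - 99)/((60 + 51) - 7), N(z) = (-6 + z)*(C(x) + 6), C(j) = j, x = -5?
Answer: -52/49 ≈ -1.0612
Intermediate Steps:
N(z) = -6 + z (N(z) = (-6 + z)*(-5 + 6) = (-6 + z)*1 = -6 + z)
Z = -49/52 (Z = ((-6 + 7) - 99)/((60 + 51) - 7) = (1 - 99)/(111 - 7) = -98/104 = (1/104)*(-98) = -49/52 ≈ -0.94231)
1/Z = 1/(-49/52) = -52/49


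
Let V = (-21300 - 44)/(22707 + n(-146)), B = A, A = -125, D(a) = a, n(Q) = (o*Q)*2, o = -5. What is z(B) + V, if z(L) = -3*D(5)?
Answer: -383849/24167 ≈ -15.883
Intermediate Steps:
n(Q) = -10*Q (n(Q) = -5*Q*2 = -10*Q)
B = -125
V = -21344/24167 (V = (-21300 - 44)/(22707 - 10*(-146)) = -21344/(22707 + 1460) = -21344/24167 ≈ -0.88319)
z(L) = -15 (z(L) = -3*5 = -15)
z(B) + V = -15 - 21344/24167 = -383849/24167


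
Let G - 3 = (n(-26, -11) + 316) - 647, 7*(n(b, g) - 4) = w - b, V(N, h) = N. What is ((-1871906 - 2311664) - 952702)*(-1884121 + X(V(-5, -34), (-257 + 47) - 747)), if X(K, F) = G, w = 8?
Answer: 67752979990032/7 ≈ 9.6790e+12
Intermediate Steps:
n(b, g) = 36/7 - b/7 (n(b, g) = 4 + (8 - b)/7 = 4 + (8/7 - b/7) = 36/7 - b/7)
G = -2234/7 (G = 3 + (((36/7 - 1/7*(-26)) + 316) - 647) = 3 + (((36/7 + 26/7) + 316) - 647) = 3 + ((62/7 + 316) - 647) = 3 + (2274/7 - 647) = 3 - 2255/7 = -2234/7 ≈ -319.14)
X(K, F) = -2234/7
((-1871906 - 2311664) - 952702)*(-1884121 + X(V(-5, -34), (-257 + 47) - 747)) = ((-1871906 - 2311664) - 952702)*(-1884121 - 2234/7) = (-4183570 - 952702)*(-13191081/7) = -5136272*(-13191081/7) = 67752979990032/7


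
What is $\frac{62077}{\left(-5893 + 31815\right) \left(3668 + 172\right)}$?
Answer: $\frac{62077}{99540480} \approx 0.00062364$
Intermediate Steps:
$\frac{62077}{\left(-5893 + 31815\right) \left(3668 + 172\right)} = \frac{62077}{25922 \cdot 3840} = \frac{62077}{99540480}$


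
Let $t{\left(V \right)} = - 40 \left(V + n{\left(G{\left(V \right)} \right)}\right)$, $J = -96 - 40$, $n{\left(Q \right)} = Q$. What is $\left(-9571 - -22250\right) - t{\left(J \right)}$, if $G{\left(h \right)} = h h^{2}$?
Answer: $-100611001$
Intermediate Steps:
$G{\left(h \right)} = h^{3}$
$J = -136$ ($J = -96 - 40 = -136$)
$t{\left(V \right)} = - 40 V - 40 V^{3}$ ($t{\left(V \right)} = - 40 \left(V + V^{3}\right) = - 40 V - 40 V^{3}$)
$\left(-9571 - -22250\right) - t{\left(J \right)} = \left(-9571 - -22250\right) - 40 \left(-136\right) \left(-1 - \left(-136\right)^{2}\right) = \left(-9571 + 22250\right) - 40 \left(-136\right) \left(-1 - 18496\right) = 12679 - 40 \left(-136\right) \left(-1 - 18496\right) = 12679 - 40 \left(-136\right) \left(-18497\right) = 12679 - 100623680 = -100611001$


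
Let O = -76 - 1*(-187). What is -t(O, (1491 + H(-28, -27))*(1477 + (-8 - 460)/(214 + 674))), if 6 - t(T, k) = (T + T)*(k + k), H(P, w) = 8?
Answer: 982675440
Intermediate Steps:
O = 111 (O = -76 + 187 = 111)
t(T, k) = 6 - 4*T*k (t(T, k) = 6 - (T + T)*(k + k) = 6 - 2*T*2*k = 6 - 4*T*k)
-t(O, (1491 + H(-28, -27))*(1477 + (-8 - 460)/(214 + 674))) = -(6 - 4*111*(1491 + 8)*(1477 + (-8 - 460)/(214 + 674))) = -(6 - 4*111*1499*(1477 - 468/888)) = -(6 - 4*111*1499*(1477 - 468*1/888)) = -(6 - 4*111*1499*(1477 - 39/74)) = -(6 - 4*111*1499*(109259/74)) = -(6 - 4*111*163779241/74) = -(6 - 982675446) = -1*(-982675440) = 982675440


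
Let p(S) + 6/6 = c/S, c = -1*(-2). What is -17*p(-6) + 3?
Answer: 77/3 ≈ 25.667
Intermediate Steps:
c = 2
p(S) = -1 + 2/S
-17*p(-6) + 3 = -17*(2 - 1*(-6))/(-6) + 3 = -(-17)*(2 + 6)/6 + 3 = -(-17)*8/6 + 3 = -17*(-4/3) + 3 = 68/3 + 3 = 77/3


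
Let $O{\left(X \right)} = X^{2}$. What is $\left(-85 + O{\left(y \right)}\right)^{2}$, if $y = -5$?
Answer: $3600$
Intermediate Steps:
$\left(-85 + O{\left(y \right)}\right)^{2} = \left(-85 + \left(-5\right)^{2}\right)^{2} = \left(-85 + 25\right)^{2} = \left(-60\right)^{2} = 3600$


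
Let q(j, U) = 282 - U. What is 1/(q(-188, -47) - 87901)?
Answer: -1/87572 ≈ -1.1419e-5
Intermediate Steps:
1/(q(-188, -47) - 87901) = 1/((282 - 1*(-47)) - 87901) = 1/((282 + 47) - 87901) = 1/(329 - 87901) = 1/(-87572) = -1/87572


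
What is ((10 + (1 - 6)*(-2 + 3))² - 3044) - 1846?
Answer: -4865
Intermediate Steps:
((10 + (1 - 6)*(-2 + 3))² - 3044) - 1846 = ((10 - 5*1)² - 3044) - 1846 = ((10 - 5)² - 3044) - 1846 = (5² - 3044) - 1846 = (25 - 3044) - 1846 = -3019 - 1846 = -4865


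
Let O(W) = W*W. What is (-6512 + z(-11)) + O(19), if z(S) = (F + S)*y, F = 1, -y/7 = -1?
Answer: -6221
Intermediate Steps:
y = 7 (y = -7*(-1) = 7)
O(W) = W²
z(S) = 7 + 7*S (z(S) = (1 + S)*7 = 7 + 7*S)
(-6512 + z(-11)) + O(19) = (-6512 + (7 + 7*(-11))) + 19² = (-6512 + (7 - 77)) + 361 = (-6512 - 70) + 361 = -6582 + 361 = -6221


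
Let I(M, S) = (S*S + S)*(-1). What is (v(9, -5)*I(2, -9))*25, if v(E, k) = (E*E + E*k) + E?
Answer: -81000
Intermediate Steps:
I(M, S) = -S - S**2 (I(M, S) = (S**2 + S)*(-1) = (S + S**2)*(-1) = -S - S**2)
v(E, k) = E + E**2 + E*k (v(E, k) = (E**2 + E*k) + E = E + E**2 + E*k)
(v(9, -5)*I(2, -9))*25 = ((9*(1 + 9 - 5))*(-1*(-9)*(1 - 9)))*25 = ((9*5)*(-1*(-9)*(-8)))*25 = (45*(-72))*25 = -3240*25 = -81000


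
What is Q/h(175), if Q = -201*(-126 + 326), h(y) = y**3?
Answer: -1608/214375 ≈ -0.0075009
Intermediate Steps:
Q = -40200 (Q = -201*200 = -40200)
Q/h(175) = -40200/(175**3) = -40200/5359375 = -40200*1/5359375 = -1608/214375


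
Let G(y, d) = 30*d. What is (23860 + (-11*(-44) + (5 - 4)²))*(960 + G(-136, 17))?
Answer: 35787150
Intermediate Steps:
(23860 + (-11*(-44) + (5 - 4)²))*(960 + G(-136, 17)) = (23860 + (-11*(-44) + (5 - 4)²))*(960 + 30*17) = (23860 + (484 + 1²))*(960 + 510) = (23860 + (484 + 1))*1470 = (23860 + 485)*1470 = 24345*1470 = 35787150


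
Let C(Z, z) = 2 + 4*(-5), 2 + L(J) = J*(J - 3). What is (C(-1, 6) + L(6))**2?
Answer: 4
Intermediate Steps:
L(J) = -2 + J*(-3 + J) (L(J) = -2 + J*(J - 3) = -2 + J*(-3 + J))
C(Z, z) = -18 (C(Z, z) = 2 - 20 = -18)
(C(-1, 6) + L(6))**2 = (-18 + (-2 + 6**2 - 3*6))**2 = (-18 + (-2 + 36 - 18))**2 = (-18 + 16)**2 = (-2)**2 = 4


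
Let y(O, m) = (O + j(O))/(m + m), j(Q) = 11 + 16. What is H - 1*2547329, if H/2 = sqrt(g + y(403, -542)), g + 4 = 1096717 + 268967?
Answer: -2547329 + sqrt(401187502990)/271 ≈ -2.5450e+6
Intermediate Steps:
j(Q) = 27
g = 1365680 (g = -4 + (1096717 + 268967) = -4 + 1365684 = 1365680)
y(O, m) = (27 + O)/(2*m) (y(O, m) = (O + 27)/(m + m) = (27 + O)/((2*m)) = (27 + O)*(1/(2*m)) = (27 + O)/(2*m))
H = sqrt(401187502990)/271 (H = 2*sqrt(1365680 + (1/2)*(27 + 403)/(-542)) = 2*sqrt(1365680 + (1/2)*(-1/542)*430) = 2*sqrt(1365680 - 215/542) = 2*sqrt(740198345/542) = 2*(sqrt(401187502990)/542) = sqrt(401187502990)/271 ≈ 2337.2)
H - 1*2547329 = sqrt(401187502990)/271 - 1*2547329 = sqrt(401187502990)/271 - 2547329 = -2547329 + sqrt(401187502990)/271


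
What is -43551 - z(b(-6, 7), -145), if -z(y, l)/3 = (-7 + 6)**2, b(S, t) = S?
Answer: -43548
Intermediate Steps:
z(y, l) = -3 (z(y, l) = -3*(-7 + 6)**2 = -3*(-1)**2 = -3*1 = -3)
-43551 - z(b(-6, 7), -145) = -43551 - 1*(-3) = -43551 + 3 = -43548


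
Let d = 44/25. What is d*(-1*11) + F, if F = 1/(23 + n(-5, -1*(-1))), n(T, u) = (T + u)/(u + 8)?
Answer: -98027/5075 ≈ -19.316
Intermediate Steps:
n(T, u) = (T + u)/(8 + u)
d = 44/25 (d = 44*(1/25) = 44/25 ≈ 1.7600)
F = 9/203 (F = 1/(23 + (-5 - 1*(-1))/(8 - 1*(-1))) = 1/(23 + (-5 + 1)/(8 + 1)) = 1/(23 - 4/9) = 1/(203/9) = 9/203 ≈ 0.044335)
d*(-1*11) + F = 44*(-1*11)/25 + 9/203 = (44/25)*(-11) + 9/203 = -484/25 + 9/203 = -98027/5075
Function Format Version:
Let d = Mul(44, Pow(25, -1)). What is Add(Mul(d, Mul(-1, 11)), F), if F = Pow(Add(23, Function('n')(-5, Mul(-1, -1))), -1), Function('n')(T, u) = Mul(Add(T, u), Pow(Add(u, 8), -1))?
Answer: Rational(-98027, 5075) ≈ -19.316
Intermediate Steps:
Function('n')(T, u) = Mul(Pow(Add(8, u), -1), Add(T, u)) (Function('n')(T, u) = Mul(Add(T, u), Pow(Add(8, u), -1)) = Mul(Pow(Add(8, u), -1), Add(T, u)))
d = Rational(44, 25) (d = Mul(44, Rational(1, 25)) = Rational(44, 25) ≈ 1.7600)
F = Rational(9, 203) (F = Pow(Add(23, Mul(Pow(Add(8, Mul(-1, -1)), -1), Add(-5, Mul(-1, -1)))), -1) = Pow(Add(23, Mul(Pow(Add(8, 1), -1), Add(-5, 1))), -1) = Pow(Add(23, Mul(Pow(9, -1), -4)), -1) = Pow(Add(23, Mul(Rational(1, 9), -4)), -1) = Pow(Add(23, Rational(-4, 9)), -1) = Pow(Rational(203, 9), -1) = Rational(9, 203) ≈ 0.044335)
Add(Mul(d, Mul(-1, 11)), F) = Add(Mul(Rational(44, 25), Mul(-1, 11)), Rational(9, 203)) = Add(Mul(Rational(44, 25), -11), Rational(9, 203)) = Add(Rational(-484, 25), Rational(9, 203)) = Rational(-98027, 5075)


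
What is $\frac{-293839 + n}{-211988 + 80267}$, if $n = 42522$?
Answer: $\frac{251317}{131721} \approx 1.9079$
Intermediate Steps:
$\frac{-293839 + n}{-211988 + 80267} = \frac{-293839 + 42522}{-211988 + 80267} = - \frac{251317}{-131721} = \left(-251317\right) \left(- \frac{1}{131721}\right) = \frac{251317}{131721}$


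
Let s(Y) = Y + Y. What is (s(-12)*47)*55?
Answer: -62040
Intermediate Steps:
s(Y) = 2*Y
(s(-12)*47)*55 = ((2*(-12))*47)*55 = -24*47*55 = -1128*55 = -62040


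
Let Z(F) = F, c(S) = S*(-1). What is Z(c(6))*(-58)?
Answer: 348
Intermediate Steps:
c(S) = -S
Z(c(6))*(-58) = -1*6*(-58) = -6*(-58) = 348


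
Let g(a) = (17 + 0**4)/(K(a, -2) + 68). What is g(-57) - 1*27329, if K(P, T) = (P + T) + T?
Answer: -191286/7 ≈ -27327.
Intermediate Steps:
K(P, T) = P + 2*T
g(a) = 17/(64 + a) (g(a) = (17 + 0**4)/((a + 2*(-2)) + 68) = (17 + 0)/((a - 4) + 68) = 17/((-4 + a) + 68) = 17/(64 + a))
g(-57) - 1*27329 = 17/(64 - 57) - 1*27329 = 17/7 - 27329 = -191286/7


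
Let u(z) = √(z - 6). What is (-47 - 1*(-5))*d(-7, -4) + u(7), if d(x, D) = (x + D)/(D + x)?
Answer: -41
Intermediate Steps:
u(z) = √(-6 + z)
d(x, D) = 1 (d(x, D) = (D + x)/(D + x) = 1)
(-47 - 1*(-5))*d(-7, -4) + u(7) = (-47 - 1*(-5))*1 + √(-6 + 7) = (-47 + 5)*1 + √1 = -42*1 + 1 = -42 + 1 = -41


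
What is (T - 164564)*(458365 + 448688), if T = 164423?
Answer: -127894473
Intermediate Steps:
(T - 164564)*(458365 + 448688) = (164423 - 164564)*(458365 + 448688) = -141*907053 = -127894473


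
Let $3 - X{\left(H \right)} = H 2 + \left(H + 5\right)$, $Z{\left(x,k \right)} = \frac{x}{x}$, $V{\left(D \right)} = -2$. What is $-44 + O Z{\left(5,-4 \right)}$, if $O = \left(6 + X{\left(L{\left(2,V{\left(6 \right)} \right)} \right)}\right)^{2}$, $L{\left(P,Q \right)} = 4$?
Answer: $20$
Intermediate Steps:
$Z{\left(x,k \right)} = 1$
$X{\left(H \right)} = -2 - 3 H$ ($X{\left(H \right)} = 3 - \left(H 2 + \left(H + 5\right)\right) = 3 - \left(2 H + \left(5 + H\right)\right) = 3 - \left(5 + 3 H\right) = -2 - 3 H$)
$O = 64$ ($O = \left(6 - 14\right)^{2} = \left(-8\right)^{2} = 64$)
$-44 + O Z{\left(5,-4 \right)} = -44 + 64 \cdot 1 = -44 + 64 = 20$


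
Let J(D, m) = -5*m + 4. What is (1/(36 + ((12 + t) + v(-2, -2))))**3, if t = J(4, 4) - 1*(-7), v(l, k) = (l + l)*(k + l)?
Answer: 1/166375 ≈ 6.0105e-6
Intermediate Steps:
J(D, m) = 4 - 5*m
v(l, k) = 2*l*(k + l) (v(l, k) = (2*l)*(k + l) = 2*l*(k + l))
t = -9 (t = (4 - 5*4) - 1*(-7) = (4 - 20) + 7 = -16 + 7 = -9)
(1/(36 + ((12 + t) + v(-2, -2))))**3 = (1/(36 + ((12 - 9) + 2*(-2)*(-2 - 2))))**3 = (1/(36 + (3 + 2*(-2)*(-4))))**3 = (1/(36 + (3 + 16)))**3 = (1/(36 + 19))**3 = (1/55)**3 = 1/166375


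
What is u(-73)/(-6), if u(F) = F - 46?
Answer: 119/6 ≈ 19.833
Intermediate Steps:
u(F) = -46 + F
u(-73)/(-6) = (-46 - 73)/(-6) = -119*(-⅙) = 119/6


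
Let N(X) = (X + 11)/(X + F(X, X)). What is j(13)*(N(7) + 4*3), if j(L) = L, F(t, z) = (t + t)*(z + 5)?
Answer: 27534/175 ≈ 157.34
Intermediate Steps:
F(t, z) = 2*t*(5 + z) (F(t, z) = (2*t)*(5 + z) = 2*t*(5 + z))
N(X) = (11 + X)/(X + 2*X*(5 + X)) (N(X) = (X + 11)/(X + 2*X*(5 + X)) = (11 + X)/(X + 2*X*(5 + X)))
j(13)*(N(7) + 4*3) = 13*((11 + 7)/(7*(11 + 2*7)) + 4*3) = 13*((⅐)*18/(11 + 14) + 12) = 13*((⅐)*18/25 + 12) = 13*((⅐)*(1/25)*18 + 12) = 13*(18/175 + 12) = 13*(2118/175) = 27534/175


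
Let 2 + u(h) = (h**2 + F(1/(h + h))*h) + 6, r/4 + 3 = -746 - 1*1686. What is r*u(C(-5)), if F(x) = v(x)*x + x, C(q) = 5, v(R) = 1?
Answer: -292200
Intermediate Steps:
r = -9740 (r = -12 + 4*(-746 - 1*1686) = -12 + 4*(-746 - 1686) = -12 + 4*(-2432) = -12 - 9728 = -9740)
F(x) = 2*x (F(x) = 1*x + x = x + x = 2*x)
u(h) = 5 + h**2 (u(h) = -2 + ((h**2 + (2/(h + h))*h) + 6) = -2 + ((h**2 + (2/((2*h)))*h) + 6) = -2 + ((h**2 + (2*(1/(2*h)))*h) + 6) = -2 + ((h**2 + h/h) + 6) = -2 + ((h**2 + 1) + 6) = -2 + ((1 + h**2) + 6) = -2 + (7 + h**2) = 5 + h**2)
r*u(C(-5)) = -9740*(5 + 5**2) = -9740*(5 + 25) = -9740*30 = -292200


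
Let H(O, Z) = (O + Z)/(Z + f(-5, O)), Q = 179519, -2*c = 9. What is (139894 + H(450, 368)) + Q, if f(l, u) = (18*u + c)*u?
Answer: 1163731118477/3643343 ≈ 3.1941e+5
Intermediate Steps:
c = -9/2 (c = -½*9 = -9/2 ≈ -4.5000)
f(l, u) = u*(-9/2 + 18*u) (f(l, u) = (18*u - 9/2)*u = (-9/2 + 18*u)*u = u*(-9/2 + 18*u))
H(O, Z) = (O + Z)/(Z + 9*O*(-1 + 4*O)/2)
(139894 + H(450, 368)) + Q = (139894 + 2*(450 + 368)/(2*368 + 9*450*(-1 + 4*450))) + 179519 = (139894 + 2*818/(736 + 9*450*(-1 + 1800))) + 179519 = (139894 + 2*818/(736 + 9*450*1799)) + 179519 = (139894 + 2*818/(736 + 7285950)) + 179519 = (139894 + 2*818/7286686) + 179519 = (139894 + 2*(1/7286686)*818) + 179519 = (139894 + 818/3643343) + 179519 = 509681826460/3643343 + 179519 = 1163731118477/3643343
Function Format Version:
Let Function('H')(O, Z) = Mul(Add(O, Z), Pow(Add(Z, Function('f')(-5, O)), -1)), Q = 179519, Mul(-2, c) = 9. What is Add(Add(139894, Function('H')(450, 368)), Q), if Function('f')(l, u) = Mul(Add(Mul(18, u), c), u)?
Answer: Rational(1163731118477, 3643343) ≈ 3.1941e+5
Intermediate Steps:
c = Rational(-9, 2) (c = Mul(Rational(-1, 2), 9) = Rational(-9, 2) ≈ -4.5000)
Function('f')(l, u) = Mul(u, Add(Rational(-9, 2), Mul(18, u))) (Function('f')(l, u) = Mul(Add(Mul(18, u), Rational(-9, 2)), u) = Mul(Add(Rational(-9, 2), Mul(18, u)), u) = Mul(u, Add(Rational(-9, 2), Mul(18, u))))
Function('H')(O, Z) = Mul(Pow(Add(Z, Mul(Rational(9, 2), O, Add(-1, Mul(4, O)))), -1), Add(O, Z)) (Function('H')(O, Z) = Mul(Add(O, Z), Pow(Add(Z, Mul(Rational(9, 2), O, Add(-1, Mul(4, O)))), -1)) = Mul(Pow(Add(Z, Mul(Rational(9, 2), O, Add(-1, Mul(4, O)))), -1), Add(O, Z)))
Add(Add(139894, Function('H')(450, 368)), Q) = Add(Add(139894, Mul(2, Pow(Add(Mul(2, 368), Mul(9, 450, Add(-1, Mul(4, 450)))), -1), Add(450, 368))), 179519) = Add(Add(139894, Mul(2, Pow(Add(736, Mul(9, 450, Add(-1, 1800))), -1), 818)), 179519) = Add(Add(139894, Mul(2, Pow(Add(736, Mul(9, 450, 1799)), -1), 818)), 179519) = Add(Add(139894, Mul(2, Pow(Add(736, 7285950), -1), 818)), 179519) = Add(Add(139894, Mul(2, Pow(7286686, -1), 818)), 179519) = Add(Add(139894, Mul(2, Rational(1, 7286686), 818)), 179519) = Add(Add(139894, Rational(818, 3643343)), 179519) = Add(Rational(509681826460, 3643343), 179519) = Rational(1163731118477, 3643343)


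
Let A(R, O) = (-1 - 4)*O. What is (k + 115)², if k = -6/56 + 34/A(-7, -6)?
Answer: 2374710361/176400 ≈ 13462.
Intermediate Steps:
A(R, O) = -5*O
k = 431/420 (k = -6/56 + 34/((-5*(-6))) = -6*1/56 + 34/30 = -3/28 + 34*(1/30) = -3/28 + 17/15 = 431/420 ≈ 1.0262)
(k + 115)² = (431/420 + 115)² = (48731/420)² = 2374710361/176400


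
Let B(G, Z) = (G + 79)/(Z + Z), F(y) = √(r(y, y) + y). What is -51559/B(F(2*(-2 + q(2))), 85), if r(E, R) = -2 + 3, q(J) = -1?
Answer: -346218685/3123 + 4382515*I*√5/3123 ≈ -1.1086e+5 + 3137.9*I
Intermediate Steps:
r(E, R) = 1
F(y) = √(1 + y)
B(G, Z) = (79 + G)/(2*Z) (B(G, Z) = (79 + G)/((2*Z)) = (79 + G)*(1/(2*Z)) = (79 + G)/(2*Z))
-51559/B(F(2*(-2 + q(2))), 85) = -51559*170/(79 + √(1 + 2*(-2 - 1))) = -51559*170/(79 + √(1 + 2*(-3))) = -51559*170/(79 + √(1 - 6)) = -51559*170/(79 + √(-5)) = -51559*170/(79 + I*√5) = -51559/(79/170 + I*√5/170)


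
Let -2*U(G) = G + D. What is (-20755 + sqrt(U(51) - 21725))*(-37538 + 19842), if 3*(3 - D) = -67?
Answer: 367280480 - 8848*I*sqrt(783474)/3 ≈ 3.6728e+8 - 2.6106e+6*I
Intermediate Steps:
D = 76/3 (D = 3 - 1/3*(-67) = 3 + 67/3 = 76/3 ≈ 25.333)
U(G) = -38/3 - G/2 (U(G) = -(G + 76/3)/2 = -(76/3 + G)/2 = -38/3 - G/2)
(-20755 + sqrt(U(51) - 21725))*(-37538 + 19842) = (-20755 + sqrt((-38/3 - 1/2*51) - 21725))*(-37538 + 19842) = (-20755 + sqrt((-38/3 - 51/2) - 21725))*(-17696) = (-20755 + sqrt(-229/6 - 21725))*(-17696) = (-20755 + sqrt(-130579/6))*(-17696) = (-20755 + I*sqrt(783474)/6)*(-17696) = 367280480 - 8848*I*sqrt(783474)/3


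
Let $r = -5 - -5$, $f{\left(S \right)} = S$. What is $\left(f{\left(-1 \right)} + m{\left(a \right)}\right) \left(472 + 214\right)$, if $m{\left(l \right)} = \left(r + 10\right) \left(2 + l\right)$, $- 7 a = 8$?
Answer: $5194$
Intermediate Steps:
$r = 0$ ($r = -5 + 5 = 0$)
$a = - \frac{8}{7}$ ($a = \left(- \frac{1}{7}\right) 8 = - \frac{8}{7} \approx -1.1429$)
$m{\left(l \right)} = 20 + 10 l$ ($m{\left(l \right)} = \left(0 + 10\right) \left(2 + l\right) = 10 \left(2 + l\right) = 20 + 10 l$)
$\left(f{\left(-1 \right)} + m{\left(a \right)}\right) \left(472 + 214\right) = \left(-1 + \left(20 + 10 \left(- \frac{8}{7}\right)\right)\right) \left(472 + 214\right) = \left(-1 + \left(20 - \frac{80}{7}\right)\right) 686 = \left(-1 + \frac{60}{7}\right) 686 = \frac{53}{7} \cdot 686 = 5194$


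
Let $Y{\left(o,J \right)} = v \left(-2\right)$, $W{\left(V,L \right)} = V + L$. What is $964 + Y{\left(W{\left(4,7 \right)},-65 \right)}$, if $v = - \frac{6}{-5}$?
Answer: $\frac{4808}{5} \approx 961.6$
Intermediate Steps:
$v = \frac{6}{5}$ ($v = \left(-6\right) \left(- \frac{1}{5}\right) = \frac{6}{5} \approx 1.2$)
$W{\left(V,L \right)} = L + V$
$Y{\left(o,J \right)} = - \frac{12}{5}$ ($Y{\left(o,J \right)} = \frac{6}{5} \left(-2\right) = - \frac{12}{5}$)
$964 + Y{\left(W{\left(4,7 \right)},-65 \right)} = 964 - \frac{12}{5} = \frac{4808}{5}$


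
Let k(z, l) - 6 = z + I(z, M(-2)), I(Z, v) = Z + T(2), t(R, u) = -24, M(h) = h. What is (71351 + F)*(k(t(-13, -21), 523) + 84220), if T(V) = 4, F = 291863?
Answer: 30576080948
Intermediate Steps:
I(Z, v) = 4 + Z (I(Z, v) = Z + 4 = 4 + Z)
k(z, l) = 10 + 2*z (k(z, l) = 6 + (z + (4 + z)) = 6 + (4 + 2*z) = 10 + 2*z)
(71351 + F)*(k(t(-13, -21), 523) + 84220) = (71351 + 291863)*((10 + 2*(-24)) + 84220) = 363214*((10 - 48) + 84220) = 363214*(-38 + 84220) = 363214*84182 = 30576080948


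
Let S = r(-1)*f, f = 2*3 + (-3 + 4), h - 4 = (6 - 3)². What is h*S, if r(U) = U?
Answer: -91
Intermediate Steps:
h = 13 (h = 4 + (6 - 3)² = 4 + 3² = 4 + 9 = 13)
f = 7 (f = 6 + 1 = 7)
S = -7 (S = -1*7 = -7)
h*S = 13*(-7) = -91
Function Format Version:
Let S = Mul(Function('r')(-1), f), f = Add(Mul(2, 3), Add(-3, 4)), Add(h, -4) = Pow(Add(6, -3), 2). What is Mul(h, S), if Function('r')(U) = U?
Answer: -91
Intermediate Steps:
h = 13 (h = Add(4, Pow(Add(6, -3), 2)) = Add(4, Pow(3, 2)) = Add(4, 9) = 13)
f = 7 (f = Add(6, 1) = 7)
S = -7 (S = Mul(-1, 7) = -7)
Mul(h, S) = Mul(13, -7) = -91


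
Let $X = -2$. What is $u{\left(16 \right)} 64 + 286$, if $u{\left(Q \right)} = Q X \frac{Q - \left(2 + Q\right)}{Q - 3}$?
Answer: $\frac{7814}{13} \approx 601.08$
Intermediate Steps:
$u{\left(Q \right)} = \frac{4 Q}{-3 + Q}$ ($u{\left(Q \right)} = Q \left(-2\right) \frac{Q - \left(2 + Q\right)}{Q - 3} = - 2 Q \left(- \frac{2}{-3 + Q}\right) = \frac{4 Q}{-3 + Q}$)
$u{\left(16 \right)} 64 + 286 = 4 \cdot 16 \frac{1}{-3 + 16} \cdot 64 + 286 = 4 \cdot 16 \cdot \frac{1}{13} \cdot 64 + 286 = \frac{64}{13} \cdot 64 + 286 = \frac{4096}{13} + 286 = \frac{7814}{13}$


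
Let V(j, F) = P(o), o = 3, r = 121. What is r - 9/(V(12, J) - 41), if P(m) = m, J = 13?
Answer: 4607/38 ≈ 121.24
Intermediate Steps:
V(j, F) = 3
r - 9/(V(12, J) - 41) = 121 - 9/(3 - 41) = 121 - 9/(-38) = 121 - 9*(-1/38) = 121 + 9/38 = 4607/38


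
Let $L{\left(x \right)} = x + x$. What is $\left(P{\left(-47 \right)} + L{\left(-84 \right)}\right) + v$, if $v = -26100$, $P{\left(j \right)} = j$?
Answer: $-26315$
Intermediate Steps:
$L{\left(x \right)} = 2 x$
$\left(P{\left(-47 \right)} + L{\left(-84 \right)}\right) + v = \left(-47 + 2 \left(-84\right)\right) - 26100 = \left(-47 - 168\right) - 26100 = -215 - 26100 = -26315$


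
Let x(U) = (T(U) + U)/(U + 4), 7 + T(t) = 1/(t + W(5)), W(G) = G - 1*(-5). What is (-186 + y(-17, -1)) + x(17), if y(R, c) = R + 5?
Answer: -111995/567 ≈ -197.52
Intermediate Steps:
W(G) = 5 + G (W(G) = G + 5 = 5 + G)
T(t) = -7 + 1/(10 + t) (T(t) = -7 + 1/(t + (5 + 5)) = -7 + 1/(t + 10) = -7 + 1/(10 + t))
x(U) = (U + (-69 - 7*U)/(10 + U))/(4 + U) (x(U) = ((-69 - 7*U)/(10 + U) + U)/(U + 4) = (U + (-69 - 7*U)/(10 + U))/(4 + U))
y(R, c) = 5 + R
(-186 + y(-17, -1)) + x(17) = (-186 + (5 - 17)) + (-69 - 7*17 + 17*(10 + 17))/((4 + 17)*(10 + 17)) = (-186 - 12) + (-69 - 119 + 17*27)/(21*27) = -198 + (1/21)*(1/27)*(-69 - 119 + 459) = -198 + (1/21)*(1/27)*271 = -198 + 271/567 = -111995/567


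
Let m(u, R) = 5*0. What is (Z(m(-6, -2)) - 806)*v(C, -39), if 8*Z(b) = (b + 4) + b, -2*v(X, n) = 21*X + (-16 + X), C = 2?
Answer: 11277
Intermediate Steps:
m(u, R) = 0
v(X, n) = 8 - 11*X (v(X, n) = -(21*X + (-16 + X))/2 = -(-16 + 22*X)/2 = 8 - 11*X)
Z(b) = ½ + b/4 (Z(b) = ((b + 4) + b)/8 = ((4 + b) + b)/8 = (4 + 2*b)/8 = ½ + b/4)
(Z(m(-6, -2)) - 806)*v(C, -39) = ((½ + (¼)*0) - 806)*(8 - 11*2) = ((½ + 0) - 806)*(8 - 22) = (½ - 806)*(-14) = -1611/2*(-14) = 11277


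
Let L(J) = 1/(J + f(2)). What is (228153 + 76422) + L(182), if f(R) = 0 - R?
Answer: 54823501/180 ≈ 3.0458e+5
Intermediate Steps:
f(R) = -R
L(J) = 1/(-2 + J) (L(J) = 1/(J - 1*2) = 1/(J - 2) = 1/(-2 + J))
(228153 + 76422) + L(182) = (228153 + 76422) + 1/(-2 + 182) = 304575 + 1/180 = 54823501/180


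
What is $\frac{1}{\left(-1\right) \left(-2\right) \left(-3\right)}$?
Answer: $- \frac{1}{6} \approx -0.16667$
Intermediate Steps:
$\frac{1}{\left(-1\right) \left(-2\right) \left(-3\right)} = \frac{1}{2 \left(-3\right)} = \frac{1}{-6} = - \frac{1}{6}$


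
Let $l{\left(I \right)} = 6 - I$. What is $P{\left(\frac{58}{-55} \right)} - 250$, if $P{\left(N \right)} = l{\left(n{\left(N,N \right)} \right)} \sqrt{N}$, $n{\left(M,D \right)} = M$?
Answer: $-250 + \frac{388 i \sqrt{3190}}{3025} \approx -250.0 + 7.2444 i$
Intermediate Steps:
$P{\left(N \right)} = \sqrt{N} \left(6 - N\right)$ ($P{\left(N \right)} = \left(6 - N\right) \sqrt{N} = \sqrt{N} \left(6 - N\right)$)
$P{\left(\frac{58}{-55} \right)} - 250 = \sqrt{\frac{58}{-55}} \left(6 - \frac{58}{-55}\right) - 250 = \sqrt{58 \left(- \frac{1}{55}\right)} \left(6 - 58 \left(- \frac{1}{55}\right)\right) - 250 = \sqrt{- \frac{58}{55}} \left(6 - - \frac{58}{55}\right) - 250 = \frac{i \sqrt{3190}}{55} \left(6 + \frac{58}{55}\right) - 250 = \frac{i \sqrt{3190}}{55} \cdot \frac{388}{55} - 250 = \frac{388 i \sqrt{3190}}{3025} - 250 = -250 + \frac{388 i \sqrt{3190}}{3025}$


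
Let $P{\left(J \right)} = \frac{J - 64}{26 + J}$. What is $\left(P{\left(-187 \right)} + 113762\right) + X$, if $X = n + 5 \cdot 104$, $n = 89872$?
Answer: $\frac{32869045}{161} \approx 2.0416 \cdot 10^{5}$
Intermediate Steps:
$P{\left(J \right)} = \frac{-64 + J}{26 + J}$
$X = 90392$ ($X = 89872 + 5 \cdot 104 = 89872 + 520 = 90392$)
$\left(P{\left(-187 \right)} + 113762\right) + X = \left(\frac{-64 - 187}{26 - 187} + 113762\right) + 90392 = \left(\frac{1}{-161} \left(-251\right) + 113762\right) + 90392 = \left(\left(- \frac{1}{161}\right) \left(-251\right) + 113762\right) + 90392 = \left(\frac{251}{161} + 113762\right) + 90392 = \frac{18315933}{161} + 90392 = \frac{32869045}{161}$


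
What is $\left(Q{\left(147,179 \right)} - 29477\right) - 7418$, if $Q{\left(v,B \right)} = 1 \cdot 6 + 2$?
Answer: $-36887$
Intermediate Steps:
$Q{\left(v,B \right)} = 8$ ($Q{\left(v,B \right)} = 6 + 2 = 8$)
$\left(Q{\left(147,179 \right)} - 29477\right) - 7418 = \left(8 - 29477\right) - 7418 = -29469 - 7418 = -36887$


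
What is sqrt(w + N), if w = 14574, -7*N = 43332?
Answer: sqrt(410802)/7 ≈ 91.563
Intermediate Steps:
N = -43332/7 (N = -1/7*43332 = -43332/7 ≈ -6190.3)
sqrt(w + N) = sqrt(14574 - 43332/7) = sqrt(58686/7) = sqrt(410802)/7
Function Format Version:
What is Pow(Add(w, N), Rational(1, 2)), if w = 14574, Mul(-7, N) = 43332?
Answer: Mul(Rational(1, 7), Pow(410802, Rational(1, 2))) ≈ 91.563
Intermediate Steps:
N = Rational(-43332, 7) (N = Mul(Rational(-1, 7), 43332) = Rational(-43332, 7) ≈ -6190.3)
Pow(Add(w, N), Rational(1, 2)) = Pow(Add(14574, Rational(-43332, 7)), Rational(1, 2)) = Pow(Rational(58686, 7), Rational(1, 2)) = Mul(Rational(1, 7), Pow(410802, Rational(1, 2)))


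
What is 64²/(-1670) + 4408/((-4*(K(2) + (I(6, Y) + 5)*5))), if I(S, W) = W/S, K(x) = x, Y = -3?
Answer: -1940692/40915 ≈ -47.432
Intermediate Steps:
64²/(-1670) + 4408/((-4*(K(2) + (I(6, Y) + 5)*5))) = 64²/(-1670) + 4408/((-4*(2 + (-3/6 + 5)*5))) = 4096*(-1/1670) + 4408/((-4*(2 + (-3*⅙ + 5)*5))) = -2048/835 + 4408/((-4*(2 + (-½ + 5)*5))) = -2048/835 + 4408/((-4*(2 + (9/2)*5))) = -2048/835 + 4408/((-4*(2 + 45/2))) = -2048/835 + 4408/((-4*49/2)) = -2048/835 + 4408/(-98) = -2048/835 + 4408*(-1/98) = -2048/835 - 2204/49 = -1940692/40915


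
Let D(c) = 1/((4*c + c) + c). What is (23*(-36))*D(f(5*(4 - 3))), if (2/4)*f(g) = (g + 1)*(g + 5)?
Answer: -23/20 ≈ -1.1500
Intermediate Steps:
f(g) = 2*(1 + g)*(5 + g) (f(g) = 2*((g + 1)*(g + 5)) = 2*((1 + g)*(5 + g)) = 2*(1 + g)*(5 + g))
D(c) = 1/(6*c) (D(c) = 1/(5*c + c) = 1/(6*c))
(23*(-36))*D(f(5*(4 - 3))) = (23*(-36))*(1/(6*(10 + 2*(5*(4 - 3))**2 + 12*(5*(4 - 3))))) = -138/(10 + 2*(5*1)**2 + 12*(5*1)) = -138/(10 + 2*5**2 + 12*5) = -138/(10 + 2*25 + 60) = -138/(10 + 50 + 60) = -138/120 = -828*1/720 = -23/20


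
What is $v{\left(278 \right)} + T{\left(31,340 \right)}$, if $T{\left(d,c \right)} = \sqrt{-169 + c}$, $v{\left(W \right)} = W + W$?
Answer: $556 + 3 \sqrt{19} \approx 569.08$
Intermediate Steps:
$v{\left(W \right)} = 2 W$
$v{\left(278 \right)} + T{\left(31,340 \right)} = 2 \cdot 278 + \sqrt{-169 + 340} = 556 + \sqrt{171} = 556 + 3 \sqrt{19}$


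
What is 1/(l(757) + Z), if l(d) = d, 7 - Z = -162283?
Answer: 1/163047 ≈ 6.1332e-6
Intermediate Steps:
Z = 162290 (Z = 7 - 1*(-162283) = 7 + 162283 = 162290)
1/(l(757) + Z) = 1/(757 + 162290) = 1/163047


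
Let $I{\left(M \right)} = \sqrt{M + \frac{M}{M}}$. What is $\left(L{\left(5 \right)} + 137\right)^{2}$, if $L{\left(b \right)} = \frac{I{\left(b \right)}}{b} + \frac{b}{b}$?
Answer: $\frac{\left(690 + \sqrt{6}\right)^{2}}{25} \approx 19179.0$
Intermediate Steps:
$I{\left(M \right)} = \sqrt{1 + M}$ ($I{\left(M \right)} = \sqrt{M + 1} = \sqrt{1 + M}$)
$L{\left(b \right)} = 1 + \frac{\sqrt{1 + b}}{b}$ ($L{\left(b \right)} = \frac{\sqrt{1 + b}}{b} + \frac{b}{b} = \frac{\sqrt{1 + b}}{b} + 1 = 1 + \frac{\sqrt{1 + b}}{b}$)
$\left(L{\left(5 \right)} + 137\right)^{2} = \left(\frac{5 + \sqrt{1 + 5}}{5} + 137\right)^{2} = \left(\frac{5 + \sqrt{6}}{5} + 137\right)^{2} = \left(\left(1 + \frac{\sqrt{6}}{5}\right) + 137\right)^{2} = \left(138 + \frac{\sqrt{6}}{5}\right)^{2}$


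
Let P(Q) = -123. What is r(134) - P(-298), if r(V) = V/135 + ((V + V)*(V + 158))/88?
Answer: 1504699/1485 ≈ 1013.3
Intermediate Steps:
r(V) = V/135 + V*(158 + V)/44 (r(V) = V*(1/135) + ((2*V)*(158 + V))*(1/88) = V/135 + (2*V*(158 + V))*(1/88) = V/135 + V*(158 + V)/44)
r(134) - P(-298) = (1/5940)*134*(21374 + 135*134) - 1*(-123) = (1/5940)*134*(21374 + 18090) + 123 = (1/5940)*134*39464 + 123 = 1322044/1485 + 123 = 1504699/1485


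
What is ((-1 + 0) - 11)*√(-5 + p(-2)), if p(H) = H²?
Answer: -12*I ≈ -12.0*I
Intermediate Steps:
((-1 + 0) - 11)*√(-5 + p(-2)) = ((-1 + 0) - 11)*√(-5 + (-2)²) = (-1 - 11)*√(-5 + 4) = -12*I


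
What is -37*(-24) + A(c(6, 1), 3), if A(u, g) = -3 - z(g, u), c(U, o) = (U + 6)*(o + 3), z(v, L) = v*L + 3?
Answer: 738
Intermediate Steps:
z(v, L) = 3 + L*v (z(v, L) = L*v + 3 = 3 + L*v)
c(U, o) = (3 + o)*(6 + U) (c(U, o) = (6 + U)*(3 + o) = (3 + o)*(6 + U))
A(u, g) = -6 - g*u (A(u, g) = -3 - (3 + u*g) = -3 - (3 + g*u) = -3 + (-3 - g*u) = -6 - g*u)
-37*(-24) + A(c(6, 1), 3) = -37*(-24) + (-6 - 1*3*(18 + 3*6 + 6*1 + 6*1)) = 888 + (-6 - 1*3*(18 + 18 + 6 + 6)) = 888 + (-6 - 1*3*48) = 888 + (-6 - 144) = 888 - 150 = 738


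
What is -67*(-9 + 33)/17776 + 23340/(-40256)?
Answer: -7494117/11181104 ≈ -0.67025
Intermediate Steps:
-67*(-9 + 33)/17776 + 23340/(-40256) = -67*24*(1/17776) + 23340*(-1/40256) = -1608*1/17776 - 5835/10064 = -201/2222 - 5835/10064 = -7494117/11181104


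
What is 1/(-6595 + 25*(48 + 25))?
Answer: -1/4770 ≈ -0.00020964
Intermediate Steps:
1/(-6595 + 25*(48 + 25)) = 1/(-6595 + 25*73) = 1/(-6595 + 1825) = 1/(-4770) = -1/4770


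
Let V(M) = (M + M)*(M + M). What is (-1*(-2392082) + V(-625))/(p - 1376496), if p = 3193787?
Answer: 3954582/1817291 ≈ 2.1761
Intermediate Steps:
V(M) = 4*M² (V(M) = (2*M)*(2*M) = 4*M²)
(-1*(-2392082) + V(-625))/(p - 1376496) = (-1*(-2392082) + 4*(-625)²)/(3193787 - 1376496) = (2392082 + 4*390625)/1817291 = (2392082 + 1562500)*(1/1817291) = 3954582*(1/1817291) = 3954582/1817291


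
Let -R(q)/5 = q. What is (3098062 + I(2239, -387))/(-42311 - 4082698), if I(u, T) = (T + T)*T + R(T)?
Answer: -3399535/4125009 ≈ -0.82413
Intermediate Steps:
R(q) = -5*q
I(u, T) = -5*T + 2*T² (I(u, T) = (T + T)*T - 5*T = (2*T)*T - 5*T = 2*T² - 5*T = -5*T + 2*T²)
(3098062 + I(2239, -387))/(-42311 - 4082698) = (3098062 - 387*(-5 + 2*(-387)))/(-42311 - 4082698) = (3098062 - 387*(-5 - 774))/(-4125009) = (3098062 - 387*(-779))*(-1/4125009) = (3098062 + 301473)*(-1/4125009) = 3399535*(-1/4125009) = -3399535/4125009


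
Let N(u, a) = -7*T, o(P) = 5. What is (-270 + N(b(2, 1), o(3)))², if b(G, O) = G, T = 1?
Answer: 76729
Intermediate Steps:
N(u, a) = -7 (N(u, a) = -7*1 = -7)
(-270 + N(b(2, 1), o(3)))² = (-270 - 7)² = (-277)² = 76729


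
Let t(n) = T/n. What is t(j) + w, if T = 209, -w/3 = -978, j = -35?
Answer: 102481/35 ≈ 2928.0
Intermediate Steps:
w = 2934 (w = -3*(-978) = 2934)
t(n) = 209/n
t(j) + w = 209/(-35) + 2934 = 209*(-1/35) + 2934 = -209/35 + 2934 = 102481/35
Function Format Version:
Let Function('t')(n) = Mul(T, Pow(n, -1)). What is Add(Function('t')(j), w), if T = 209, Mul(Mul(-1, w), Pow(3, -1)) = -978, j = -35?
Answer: Rational(102481, 35) ≈ 2928.0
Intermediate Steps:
w = 2934 (w = Mul(-3, -978) = 2934)
Function('t')(n) = Mul(209, Pow(n, -1))
Add(Function('t')(j), w) = Add(Mul(209, Pow(-35, -1)), 2934) = Add(Mul(209, Rational(-1, 35)), 2934) = Add(Rational(-209, 35), 2934) = Rational(102481, 35)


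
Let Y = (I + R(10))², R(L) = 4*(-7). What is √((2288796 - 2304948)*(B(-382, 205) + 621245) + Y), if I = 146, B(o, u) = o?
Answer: 2*I*√2507041313 ≈ 1.0014e+5*I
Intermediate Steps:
R(L) = -28
Y = 13924 (Y = (146 - 28)² = 118² = 13924)
√((2288796 - 2304948)*(B(-382, 205) + 621245) + Y) = √((2288796 - 2304948)*(-382 + 621245) + 13924) = √(-16152*620863 + 13924) = √(-10028179176 + 13924) = √(-10028165252) = 2*I*√2507041313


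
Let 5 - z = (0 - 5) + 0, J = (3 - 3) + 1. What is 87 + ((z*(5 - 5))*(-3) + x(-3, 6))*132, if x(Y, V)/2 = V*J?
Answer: 1671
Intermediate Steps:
J = 1 (J = 0 + 1 = 1)
z = 10 (z = 5 - ((0 - 5) + 0) = 5 - (-5 + 0) = 5 - 1*(-5) = 5 + 5 = 10)
x(Y, V) = 2*V (x(Y, V) = 2*(V*1) = 2*V)
87 + ((z*(5 - 5))*(-3) + x(-3, 6))*132 = 87 + ((10*(5 - 5))*(-3) + 2*6)*132 = 87 + ((10*0)*(-3) + 12)*132 = 87 + (0*(-3) + 12)*132 = 87 + (0 + 12)*132 = 87 + 12*132 = 87 + 1584 = 1671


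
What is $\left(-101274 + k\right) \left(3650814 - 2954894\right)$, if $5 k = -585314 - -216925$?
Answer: $-121752456656$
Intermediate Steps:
$k = - \frac{368389}{5}$ ($k = \frac{-585314 - -216925}{5} = \frac{-585314 + 216925}{5} = \frac{1}{5} \left(-368389\right) = - \frac{368389}{5} \approx -73678.0$)
$\left(-101274 + k\right) \left(3650814 - 2954894\right) = \left(-101274 - \frac{368389}{5}\right) \left(3650814 - 2954894\right) = \left(- \frac{874759}{5}\right) 695920 = -121752456656$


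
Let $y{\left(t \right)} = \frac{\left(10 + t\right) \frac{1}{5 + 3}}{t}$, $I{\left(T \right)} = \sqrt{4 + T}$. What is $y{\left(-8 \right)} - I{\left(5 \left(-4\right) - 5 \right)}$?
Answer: $- \frac{1}{32} - i \sqrt{21} \approx -0.03125 - 4.5826 i$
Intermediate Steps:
$y{\left(t \right)} = \frac{\frac{5}{4} + \frac{t}{8}}{t}$ ($y{\left(t \right)} = \frac{\left(10 + t\right) \frac{1}{8}}{t} = \frac{\frac{5}{4} + \frac{t}{8}}{t}$)
$y{\left(-8 \right)} - I{\left(5 \left(-4\right) - 5 \right)} = \frac{10 - 8}{8 \left(-8\right)} - \sqrt{4 + \left(5 \left(-4\right) - 5\right)} = \frac{1}{8} \left(- \frac{1}{8}\right) 2 - \sqrt{4 - 25} = - \frac{1}{32} - \sqrt{4 - 25} = - \frac{1}{32} - \sqrt{-21} = - \frac{1}{32} - i \sqrt{21}$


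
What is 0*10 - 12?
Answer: -12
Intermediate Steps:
0*10 - 12 = 0 - 12 = -12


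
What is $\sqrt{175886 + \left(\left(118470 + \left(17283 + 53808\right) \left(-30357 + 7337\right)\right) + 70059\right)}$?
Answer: $i \sqrt{1636150405} \approx 40449.0 i$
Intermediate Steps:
$\sqrt{175886 + \left(\left(118470 + \left(17283 + 53808\right) \left(-30357 + 7337\right)\right) + 70059\right)} = \sqrt{175886 + \left(\left(118470 + 71091 \left(-23020\right)\right) + 70059\right)} = \sqrt{175886 + \left(\left(118470 - 1636514820\right) + 70059\right)} = \sqrt{175886 + \left(-1636396350 + 70059\right)} = \sqrt{175886 - 1636326291} = \sqrt{-1636150405} = i \sqrt{1636150405}$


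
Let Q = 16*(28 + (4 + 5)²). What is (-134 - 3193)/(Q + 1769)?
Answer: -1109/1171 ≈ -0.94705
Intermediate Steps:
Q = 1744 (Q = 16*(28 + 9²) = 16*(28 + 81) = 16*109 = 1744)
(-134 - 3193)/(Q + 1769) = (-134 - 3193)/(1744 + 1769) = -3327/3513 = -3327*1/3513 = -1109/1171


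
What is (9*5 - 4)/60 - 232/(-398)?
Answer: 15119/11940 ≈ 1.2662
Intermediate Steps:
(9*5 - 4)/60 - 232/(-398) = (45 - 4)*(1/60) - 232*(-1/398) = 41*(1/60) + 116/199 = 41/60 + 116/199 = 15119/11940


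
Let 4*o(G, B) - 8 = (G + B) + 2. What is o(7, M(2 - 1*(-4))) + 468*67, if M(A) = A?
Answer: 125447/4 ≈ 31362.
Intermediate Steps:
o(G, B) = 5/2 + B/4 + G/4 (o(G, B) = 2 + ((G + B) + 2)/4 = 2 + ((B + G) + 2)/4 = 2 + (2 + B + G)/4 = 2 + (1/2 + B/4 + G/4) = 5/2 + B/4 + G/4)
o(7, M(2 - 1*(-4))) + 468*67 = (5/2 + (2 - 1*(-4))/4 + (1/4)*7) + 468*67 = (5/2 + (2 + 4)/4 + 7/4) + 31356 = (5/2 + (1/4)*6 + 7/4) + 31356 = (5/2 + 3/2 + 7/4) + 31356 = 23/4 + 31356 = 125447/4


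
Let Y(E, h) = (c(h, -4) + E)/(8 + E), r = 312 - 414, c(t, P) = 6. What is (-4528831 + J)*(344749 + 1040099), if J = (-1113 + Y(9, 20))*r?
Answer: -6114650934960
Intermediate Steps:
r = -102
Y(E, h) = (6 + E)/(8 + E)
J = 113436 (J = (-1113 + (6 + 9)/(8 + 9))*(-102) = (-1113 + 15/17)*(-102) = -18906/17*(-102) = 113436)
(-4528831 + J)*(344749 + 1040099) = (-4528831 + 113436)*(344749 + 1040099) = -4415395*1384848 = -6114650934960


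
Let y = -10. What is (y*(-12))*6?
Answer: 720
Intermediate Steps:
(y*(-12))*6 = -10*(-12)*6 = 120*6 = 720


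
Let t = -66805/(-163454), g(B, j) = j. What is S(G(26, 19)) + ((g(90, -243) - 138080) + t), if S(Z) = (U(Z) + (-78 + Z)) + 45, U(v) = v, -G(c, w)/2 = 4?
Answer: -22617390083/163454 ≈ -1.3837e+5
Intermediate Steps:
G(c, w) = -8 (G(c, w) = -2*4 = -8)
t = 66805/163454 (t = -66805*(-1/163454) = 66805/163454 ≈ 0.40871)
S(Z) = -33 + 2*Z (S(Z) = (Z + (-78 + Z)) + 45 = (-78 + 2*Z) + 45 = -33 + 2*Z)
S(G(26, 19)) + ((g(90, -243) - 138080) + t) = (-33 + 2*(-8)) + ((-243 - 138080) + 66805/163454) = (-33 - 16) + (-138323 + 66805/163454) = -49 - 22609380837/163454 = -22617390083/163454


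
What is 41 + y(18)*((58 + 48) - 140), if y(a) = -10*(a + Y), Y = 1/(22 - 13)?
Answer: 55789/9 ≈ 6198.8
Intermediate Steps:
Y = ⅑ (Y = 1/9 = ⅑ ≈ 0.11111)
y(a) = -10/9 - 10*a (y(a) = -10*(a + ⅑) = -10*(⅑ + a) = -10/9 - 10*a)
41 + y(18)*((58 + 48) - 140) = 41 + (-10/9 - 10*18)*((58 + 48) - 140) = 41 + (-10/9 - 180)*(106 - 140) = 41 - 1630/9*(-34) = 41 + 55420/9 = 55789/9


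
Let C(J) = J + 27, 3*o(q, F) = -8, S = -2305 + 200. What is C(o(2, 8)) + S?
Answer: -6242/3 ≈ -2080.7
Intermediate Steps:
S = -2105
o(q, F) = -8/3 (o(q, F) = (1/3)*(-8) = -8/3)
C(J) = 27 + J
C(o(2, 8)) + S = (27 - 8/3) - 2105 = 73/3 - 2105 = -6242/3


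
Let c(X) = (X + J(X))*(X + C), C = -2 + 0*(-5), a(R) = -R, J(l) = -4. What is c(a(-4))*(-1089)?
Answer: 0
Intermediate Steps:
C = -2 (C = -2 + 0 = -2)
c(X) = (-4 + X)*(-2 + X) (c(X) = (X - 4)*(X - 2) = (-4 + X)*(-2 + X))
c(a(-4))*(-1089) = (8 + (-1*(-4))² - (-6)*(-4))*(-1089) = (8 + 4² - 6*4)*(-1089) = (8 + 16 - 24)*(-1089) = 0*(-1089) = 0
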